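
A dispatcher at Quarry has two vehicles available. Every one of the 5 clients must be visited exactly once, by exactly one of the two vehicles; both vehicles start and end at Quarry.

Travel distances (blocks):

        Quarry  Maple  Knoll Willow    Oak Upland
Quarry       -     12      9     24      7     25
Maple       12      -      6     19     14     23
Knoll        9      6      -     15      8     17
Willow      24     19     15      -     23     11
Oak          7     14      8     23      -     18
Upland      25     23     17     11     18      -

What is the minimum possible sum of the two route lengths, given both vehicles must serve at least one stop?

There are 2^4 − 1 = 15 ways to divide the 5 stops into two non-empty groups. For each, the best each vehicle can do is its own shortest tour through its group:
  {Maple} + {Knoll, Willow, Oak, Upland}: 24 + 60 = 84
  {Knoll} + {Maple, Willow, Oak, Upland}: 18 + 67 = 85
  {Maple, Knoll} + {Willow, Oak, Upland}: 27 + 60 = 87
  {Willow} + {Maple, Knoll, Oak, Upland}: 48 + 60 = 108
  {Maple, Willow} + {Knoll, Oak, Upland}: 55 + 51 = 106
  {Knoll, Willow} + {Maple, Oak, Upland}: 48 + 60 = 108
  … (15 splits in total)
  {Oak} + {Maple, Knoll, Willow, Upland}: 14 + 68 = 82  ← best
Best: vehicle 1 Quarry → Oak → Quarry = 14; vehicle 2 Quarry → Maple → Willow → Upland → Knoll → Quarry = 68; combined 82.

Minimum combined distance: 82 blocks.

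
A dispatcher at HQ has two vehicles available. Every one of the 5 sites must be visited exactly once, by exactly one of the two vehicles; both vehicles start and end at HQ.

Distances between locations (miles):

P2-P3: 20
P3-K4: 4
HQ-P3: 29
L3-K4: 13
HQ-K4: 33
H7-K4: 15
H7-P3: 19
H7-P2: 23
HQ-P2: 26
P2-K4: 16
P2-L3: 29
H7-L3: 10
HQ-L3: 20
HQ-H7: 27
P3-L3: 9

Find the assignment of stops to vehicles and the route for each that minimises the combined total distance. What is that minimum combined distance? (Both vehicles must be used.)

127 miles — the smallest possible combined total.

Check every non-empty split of the stops between the two vehicles; for each half take its own optimal tour:
  {H7} + {P2, P3, L3, K4}: 54 + 75 = 129
  {P2} + {H7, P3, L3, K4}: 52 + 75 = 127
  {H7, P2} + {P3, L3, K4}: 76 + 66 = 142
  {P3} + {H7, P2, L3, K4}: 58 + 87 = 145
  {H7, P3} + {P2, L3, K4}: 75 + 75 = 150
  {P2, P3} + {H7, L3, K4}: 75 + 75 = 150
  … (15 splits in total)
Best: vehicle 1 HQ → P2 → HQ = 52; vehicle 2 HQ → H7 → K4 → P3 → L3 → HQ = 75; combined 127.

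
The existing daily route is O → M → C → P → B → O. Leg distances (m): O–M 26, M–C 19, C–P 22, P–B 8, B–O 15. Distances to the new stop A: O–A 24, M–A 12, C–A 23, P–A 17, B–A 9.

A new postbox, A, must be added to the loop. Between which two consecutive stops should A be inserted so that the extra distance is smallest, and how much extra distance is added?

Minimum extra distance: 10 m, inserting A between O and M.

Insertion cost between consecutive stops i–j is d(i,A) + d(A,j) − d(i,j):
  between O and M: 24 + 12 − 26 = 10
  between M and C: 12 + 23 − 19 = 16
  between C and P: 23 + 17 − 22 = 18
  between P and B: 17 + 9 − 8 = 18
  between B and O: 9 + 24 − 15 = 18
Cheapest insertion is between O and M, adding 10.
New total = 90 + 10 = 100.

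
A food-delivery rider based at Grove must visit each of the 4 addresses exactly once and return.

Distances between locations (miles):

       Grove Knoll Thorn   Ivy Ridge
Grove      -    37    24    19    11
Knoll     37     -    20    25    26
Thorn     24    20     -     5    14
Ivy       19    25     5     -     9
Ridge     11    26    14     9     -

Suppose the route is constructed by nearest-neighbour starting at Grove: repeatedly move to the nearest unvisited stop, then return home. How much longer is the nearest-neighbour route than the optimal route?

From Grove: Ridge=11, Ivy=19, Thorn=24, Knoll=37 → choose Ridge (11).
From Ridge: Ivy=9, Thorn=14, Knoll=26 → choose Ivy (9).
From Ivy: Thorn=5, Knoll=25 → choose Thorn (5).
From Thorn: Knoll=20 → choose Knoll (20).
NN route Grove → Ridge → Ivy → Thorn → Knoll → Grove costs 82.
Optimal: Grove → Ivy → Thorn → Knoll → Ridge → Grove costs 81 (by enumerating all 12 distinct tours).
Excess = 82 − 81 = 1.

1 miles longer than the optimal tour.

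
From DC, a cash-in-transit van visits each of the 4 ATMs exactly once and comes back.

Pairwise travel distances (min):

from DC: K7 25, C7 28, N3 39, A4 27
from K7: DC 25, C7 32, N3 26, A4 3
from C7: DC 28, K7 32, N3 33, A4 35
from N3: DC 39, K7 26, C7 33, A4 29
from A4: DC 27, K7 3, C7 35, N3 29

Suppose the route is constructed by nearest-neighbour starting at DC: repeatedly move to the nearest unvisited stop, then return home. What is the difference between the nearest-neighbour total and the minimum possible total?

DC: K7=25, A4=27, C7=28, N3=39 ⇒ K7
K7: A4=3, N3=26, C7=32 ⇒ A4
A4: N3=29, C7=35 ⇒ N3
N3: C7=33 ⇒ C7
NN route DC → K7 → A4 → N3 → C7 → DC costs 118.
Optimal: DC → C7 → N3 → K7 → A4 → DC costs 117 (by enumerating all 12 distinct tours).
Excess = 118 − 117 = 1.

Excess over optimum: 1 min.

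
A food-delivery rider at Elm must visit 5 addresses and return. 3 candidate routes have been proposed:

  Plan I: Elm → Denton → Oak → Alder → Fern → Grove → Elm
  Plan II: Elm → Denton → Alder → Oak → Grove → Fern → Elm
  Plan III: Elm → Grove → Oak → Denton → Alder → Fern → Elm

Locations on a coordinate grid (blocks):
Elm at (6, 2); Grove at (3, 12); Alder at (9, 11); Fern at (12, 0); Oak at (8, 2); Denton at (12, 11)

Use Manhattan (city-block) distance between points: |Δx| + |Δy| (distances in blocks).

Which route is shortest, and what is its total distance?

66 blocks — Plan III is the shortest.

Plan I: 15 + 13 + 10 + 14 + 21 + 13 = 86
Plan II: 15 + 3 + 10 + 15 + 21 + 8 = 72
Plan III: 13 + 15 + 13 + 3 + 14 + 8 = 66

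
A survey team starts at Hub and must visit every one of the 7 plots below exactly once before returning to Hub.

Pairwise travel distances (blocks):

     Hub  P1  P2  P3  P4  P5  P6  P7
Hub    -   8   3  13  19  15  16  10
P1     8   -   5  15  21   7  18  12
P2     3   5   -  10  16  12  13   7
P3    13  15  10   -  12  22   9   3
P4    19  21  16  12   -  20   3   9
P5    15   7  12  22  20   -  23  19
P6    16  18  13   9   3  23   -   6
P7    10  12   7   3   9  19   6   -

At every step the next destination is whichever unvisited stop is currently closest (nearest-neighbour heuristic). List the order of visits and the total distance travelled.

Total distance 68 blocks via the nearest-neighbour route Hub → P2 → P1 → P5 → P7 → P3 → P6 → P4 → Hub.

From Hub: distances to unvisited — P2=3, P1=8, P7=10, P3=13, P5=15, P6=16, P4=19. Nearest is P2 (3).
From P2: distances to unvisited — P1=5, P7=7, P3=10, P5=12, P6=13, P4=16. Nearest is P1 (5).
From P1: distances to unvisited — P5=7, P7=12, P3=15, P6=18, P4=21. Nearest is P5 (7).
From P5: distances to unvisited — P7=19, P4=20, P3=22, P6=23. Nearest is P7 (19).
From P7: distances to unvisited — P3=3, P6=6, P4=9. Nearest is P3 (3).
From P3: distances to unvisited — P6=9, P4=12. Nearest is P6 (9).
From P6: distances to unvisited — P4=3. Nearest is P4 (3).
Return P4→Hub: 19.
Total = 3 + 5 + 7 + 19 + 3 + 9 + 3 + 19 = 68.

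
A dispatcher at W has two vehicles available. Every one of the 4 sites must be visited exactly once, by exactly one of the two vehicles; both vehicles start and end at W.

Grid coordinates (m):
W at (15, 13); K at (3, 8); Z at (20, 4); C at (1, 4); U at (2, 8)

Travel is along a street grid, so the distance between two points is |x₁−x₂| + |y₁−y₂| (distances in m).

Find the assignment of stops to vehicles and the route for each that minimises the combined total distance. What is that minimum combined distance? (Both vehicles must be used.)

Minimum combined distance: 74 m.

Check every non-empty split of the stops between the two vehicles; for each half take its own optimal tour:
  {K} + {Z, C, U}: 34 + 56 = 90
  {Z} + {K, C, U}: 28 + 46 = 74
  {K, Z} + {C, U}: 52 + 46 = 98
  {C} + {K, Z, U}: 46 + 54 = 100
  {K, C} + {Z, U}: 46 + 54 = 100
  {Z, C} + {K, U}: 56 + 36 = 92
  … (7 splits in total)
Best: vehicle 1 W → Z → W = 28; vehicle 2 W → K → C → U → W = 46; combined 74.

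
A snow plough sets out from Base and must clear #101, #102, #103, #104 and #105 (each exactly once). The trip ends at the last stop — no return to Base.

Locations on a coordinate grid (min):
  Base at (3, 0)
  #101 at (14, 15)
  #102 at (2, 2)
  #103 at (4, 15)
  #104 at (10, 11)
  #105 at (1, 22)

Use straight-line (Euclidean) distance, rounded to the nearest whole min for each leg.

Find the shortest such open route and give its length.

There are 5! = 120 possible orderings.
Base - #101 - #102 - #103 - #104 - #105: 19+18+13+7+14 = 71
Base - #101 - #102 - #103 - #105 - #104: 19+18+13+8+14 = 72
Base - #101 - #102 - #104 - #103 - #105: 19+18+12+7+8 = 64
Base - #101 - #102 - #104 - #105 - #103: 19+18+12+14+8 = 71
Base - #101 - #102 - #105 - #103 - #104: 19+18+20+8+7 = 72
Base - #101 - #102 - #105 - #104 - #103: 19+18+20+14+7 = 78
Base - #101 - #103 - #102 - #104 - #105: 19+10+13+12+14 = 68
Base - #101 - #103 - #102 - #105 - #104: 19+10+13+20+14 = 76
Base - #101 - #103 - #104 - #102 - #105: 19+10+7+12+20 = 68
Base - #101 - #103 - #104 - #105 - #102: 19+10+7+14+20 = 70
Base - #101 - #103 - #105 - #102 - #104: 19+10+8+20+12 = 69
Base - #101 - #103 - #105 - #104 - #102: 19+10+8+14+12 = 63
Base - #101 - #104 - #102 - #103 - #105: 19+6+12+13+8 = 58
Base - #101 - #104 - #102 - #105 - #103: 19+6+12+20+8 = 65
… (106 more)
Base - #102 - #104 - #101 - #103 - #105: 2+12+6+10+8 = 38  ← best
The minimum is 38.
One shortest path: Base → #102 → #104 → #101 → #103 → #105.

38 min — the minimum one-way total.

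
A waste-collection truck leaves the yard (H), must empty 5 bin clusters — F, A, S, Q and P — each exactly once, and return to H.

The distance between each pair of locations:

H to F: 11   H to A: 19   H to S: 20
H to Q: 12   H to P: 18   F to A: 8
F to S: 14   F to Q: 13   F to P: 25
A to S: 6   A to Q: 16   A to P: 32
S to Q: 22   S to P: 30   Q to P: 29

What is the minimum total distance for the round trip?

With 5 stops there are 5!/2 = 60 distinct round trips (a route and its reverse cost the same).
H → F → A → S → Q → P → H: 11+8+6+22+29+18 = 94
H → F → A → S → P → Q → H: 11+8+6+30+29+12 = 96
H → F → A → Q → S → P → H: 11+8+16+22+30+18 = 105
H → F → A → Q → P → S → H: 11+8+16+29+30+20 = 114
H → F → A → P → S → Q → H: 11+8+32+30+22+12 = 115
H → F → A → P → Q → S → H: 11+8+32+29+22+20 = 122
H → F → S → A → Q → P → H: 11+14+6+16+29+18 = 94
H → F → S → A → P → Q → H: 11+14+6+32+29+12 = 104
H → F → S → Q → A → P → H: 11+14+22+16+32+18 = 113
H → F → S → Q → P → A → H: 11+14+22+29+32+19 = 127
H → F → S → P → A → Q → H: 11+14+30+32+16+12 = 115
H → F → S → P → Q → A → H: 11+14+30+29+16+19 = 119
H → F → Q → A → S → P → H: 11+13+16+6+30+18 = 94
H → F → Q → A → P → S → H: 11+13+16+32+30+20 = 122
… (46 more)
H → Q → F → A → S → P → H: 12+13+8+6+30+18 = 87  ← best
The minimum is 87.
One optimal route: H → Q → F → A → S → P → H (or its reverse).

Shortest round trip = 87.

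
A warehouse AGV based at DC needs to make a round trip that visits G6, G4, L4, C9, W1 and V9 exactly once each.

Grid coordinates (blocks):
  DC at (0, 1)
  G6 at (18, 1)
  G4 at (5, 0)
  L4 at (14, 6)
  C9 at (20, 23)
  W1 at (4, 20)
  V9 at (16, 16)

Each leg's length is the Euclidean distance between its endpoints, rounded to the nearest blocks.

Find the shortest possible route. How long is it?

Minimum total distance: 77 blocks.

DC-G6-G4-L4-C9-W1-V9-DC: 18+13+11+18+16+13+22 = 111
DC-G6-G4-L4-C9-V9-W1-DC: 18+13+11+18+8+13+19 = 100
DC-G6-G4-L4-W1-C9-V9-DC: 18+13+11+17+16+8+22 = 105
DC-G6-G4-L4-W1-V9-C9-DC: 18+13+11+17+13+8+30 = 110
DC-G6-G4-L4-V9-C9-W1-DC: 18+13+11+10+8+16+19 = 95
DC-G6-G4-L4-V9-W1-C9-DC: 18+13+11+10+13+16+30 = 111
DC-G6-G4-C9-L4-W1-V9-DC: 18+13+27+18+17+13+22 = 128
DC-G6-G4-C9-L4-V9-W1-DC: 18+13+27+18+10+13+19 = 118
… (352 more)
DC-G4-G6-L4-V9-C9-W1-DC: 5+13+6+10+8+16+19 = 77  ← best
The minimum is 77.
One optimal route: DC → G4 → G6 → L4 → V9 → C9 → W1 → DC (or its reverse).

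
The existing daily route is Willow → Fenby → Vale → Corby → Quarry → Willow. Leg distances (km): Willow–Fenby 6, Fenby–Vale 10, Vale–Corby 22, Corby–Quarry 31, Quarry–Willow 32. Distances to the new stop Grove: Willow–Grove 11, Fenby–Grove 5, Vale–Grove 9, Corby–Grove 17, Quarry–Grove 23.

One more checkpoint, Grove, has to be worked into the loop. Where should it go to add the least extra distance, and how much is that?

+2 km — insert Grove between Quarry and Willow.

Insertion cost between consecutive stops i–j is d(i,Grove) + d(Grove,j) − d(i,j):
  between Willow and Fenby: 11 + 5 − 6 = 10
  between Fenby and Vale: 5 + 9 − 10 = 4
  between Vale and Corby: 9 + 17 − 22 = 4
  between Corby and Quarry: 17 + 23 − 31 = 9
  between Quarry and Willow: 23 + 11 − 32 = 2
Cheapest insertion is between Quarry and Willow, adding 2.
New total = 101 + 2 = 103.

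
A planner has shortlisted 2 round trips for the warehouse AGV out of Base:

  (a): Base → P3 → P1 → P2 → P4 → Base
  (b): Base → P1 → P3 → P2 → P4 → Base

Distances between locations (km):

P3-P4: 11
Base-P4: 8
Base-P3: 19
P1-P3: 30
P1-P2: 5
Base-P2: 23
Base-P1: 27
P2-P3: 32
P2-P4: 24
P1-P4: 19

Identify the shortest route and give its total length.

(a): 19 + 30 + 5 + 24 + 8 = 86
(b): 27 + 30 + 32 + 24 + 8 = 121

86 km — (a) is the shortest.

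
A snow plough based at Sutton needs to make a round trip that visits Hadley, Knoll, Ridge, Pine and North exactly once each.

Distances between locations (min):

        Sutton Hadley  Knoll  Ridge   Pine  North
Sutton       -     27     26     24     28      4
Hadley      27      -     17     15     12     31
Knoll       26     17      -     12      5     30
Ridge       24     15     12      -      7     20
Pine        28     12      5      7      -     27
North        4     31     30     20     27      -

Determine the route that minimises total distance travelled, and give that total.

Sutton - Hadley - Knoll - Ridge - Pine - North - Sutton: 27+17+12+7+27+4 = 94
Sutton - Hadley - Knoll - Ridge - North - Pine - Sutton: 27+17+12+20+27+28 = 131
Sutton - Hadley - Knoll - Pine - Ridge - North - Sutton: 27+17+5+7+20+4 = 80
Sutton - Hadley - Knoll - Pine - North - Ridge - Sutton: 27+17+5+27+20+24 = 120
Sutton - Hadley - Knoll - North - Ridge - Pine - Sutton: 27+17+30+20+7+28 = 129
Sutton - Hadley - Knoll - North - Pine - Ridge - Sutton: 27+17+30+27+7+24 = 132
Sutton - Hadley - Ridge - Knoll - Pine - North - Sutton: 27+15+12+5+27+4 = 90
Sutton - Hadley - Ridge - Knoll - North - Pine - Sutton: 27+15+12+30+27+28 = 139
Sutton - Hadley - Ridge - Pine - Knoll - North - Sutton: 27+15+7+5+30+4 = 88
Sutton - Hadley - Ridge - Pine - North - Knoll - Sutton: 27+15+7+27+30+26 = 132
Sutton - Hadley - Ridge - North - Knoll - Pine - Sutton: 27+15+20+30+5+28 = 125
Sutton - Hadley - Ridge - North - Pine - Knoll - Sutton: 27+15+20+27+5+26 = 120
Sutton - Hadley - Pine - Knoll - Ridge - North - Sutton: 27+12+5+12+20+4 = 80
Sutton - Hadley - Pine - Knoll - North - Ridge - Sutton: 27+12+5+30+20+24 = 118
… (46 more)
The minimum is 80.
One optimal route: Sutton → Hadley → Knoll → Pine → Ridge → North → Sutton (or its reverse).

80 min — the shortest possible round trip.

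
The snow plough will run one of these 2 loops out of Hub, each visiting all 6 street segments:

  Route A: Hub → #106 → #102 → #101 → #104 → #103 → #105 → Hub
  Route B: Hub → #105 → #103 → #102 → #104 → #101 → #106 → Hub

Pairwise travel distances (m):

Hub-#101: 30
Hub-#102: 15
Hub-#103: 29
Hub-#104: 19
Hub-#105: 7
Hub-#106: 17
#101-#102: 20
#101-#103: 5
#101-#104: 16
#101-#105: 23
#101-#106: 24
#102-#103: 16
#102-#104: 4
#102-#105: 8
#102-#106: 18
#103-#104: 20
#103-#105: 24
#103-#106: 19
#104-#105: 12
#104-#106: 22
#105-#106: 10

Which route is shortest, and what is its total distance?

Route A: 17 + 18 + 20 + 16 + 20 + 24 + 7 = 122
Route B: 7 + 24 + 16 + 4 + 16 + 24 + 17 = 108

Shortest is Route B, total 108 m.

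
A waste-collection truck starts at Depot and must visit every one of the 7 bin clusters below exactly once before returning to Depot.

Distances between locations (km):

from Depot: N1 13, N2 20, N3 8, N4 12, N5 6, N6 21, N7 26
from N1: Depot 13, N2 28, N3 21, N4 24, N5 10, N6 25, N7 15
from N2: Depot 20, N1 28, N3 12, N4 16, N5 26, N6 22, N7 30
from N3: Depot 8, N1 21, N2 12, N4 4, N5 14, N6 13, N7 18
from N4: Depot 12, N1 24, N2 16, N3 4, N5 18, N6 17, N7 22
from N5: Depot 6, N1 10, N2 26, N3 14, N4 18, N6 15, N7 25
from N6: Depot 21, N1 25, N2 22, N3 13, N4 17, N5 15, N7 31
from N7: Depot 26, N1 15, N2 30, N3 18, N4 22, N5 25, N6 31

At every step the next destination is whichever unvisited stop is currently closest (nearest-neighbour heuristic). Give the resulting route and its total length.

At Depot the remaining stops are N5 6, N3 8, N4 12, N1 13, N2 20, N6 21, N7 26; go to N5.
At N5 the remaining stops are N1 10, N3 14, N6 15, N4 18, N7 25, N2 26; go to N1.
At N1 the remaining stops are N7 15, N3 21, N4 24, N6 25, N2 28; go to N7.
At N7 the remaining stops are N3 18, N4 22, N2 30, N6 31; go to N3.
At N3 the remaining stops are N4 4, N2 12, N6 13; go to N4.
At N4 the remaining stops are N2 16, N6 17; go to N2.
At N2 the remaining stops are N6 22; go to N6.
Return N6→Depot: 21.
Total = 6 + 10 + 15 + 18 + 4 + 16 + 22 + 21 = 112.

Total distance 112 km via the nearest-neighbour route Depot → N5 → N1 → N7 → N3 → N4 → N2 → N6 → Depot.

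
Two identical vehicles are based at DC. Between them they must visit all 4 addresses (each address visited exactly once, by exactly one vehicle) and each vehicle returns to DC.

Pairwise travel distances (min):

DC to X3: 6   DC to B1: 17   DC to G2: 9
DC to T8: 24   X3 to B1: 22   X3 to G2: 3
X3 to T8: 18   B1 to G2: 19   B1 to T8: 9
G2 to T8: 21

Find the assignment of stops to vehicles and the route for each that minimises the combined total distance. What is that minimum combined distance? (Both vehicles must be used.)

There are 2^3 − 1 = 7 ways to divide the 4 stops into two non-empty groups. For each, the best each vehicle can do is its own shortest tour through its group:
  {X3} + {B1, G2, T8}: 12 + 56 = 68
  {B1} + {X3, G2, T8}: 34 + 54 = 88
  {X3, B1} + {G2, T8}: 45 + 54 = 99
  {G2} + {X3, B1, T8}: 18 + 50 = 68
  {X3, G2} + {B1, T8}: 18 + 50 = 68
  {B1, G2} + {X3, T8}: 45 + 48 = 93
  … (7 splits in total)
Best: vehicle 1 DC → X3 → DC = 12; vehicle 2 DC → B1 → T8 → G2 → DC = 56; combined 68.

Minimum combined distance: 68 min.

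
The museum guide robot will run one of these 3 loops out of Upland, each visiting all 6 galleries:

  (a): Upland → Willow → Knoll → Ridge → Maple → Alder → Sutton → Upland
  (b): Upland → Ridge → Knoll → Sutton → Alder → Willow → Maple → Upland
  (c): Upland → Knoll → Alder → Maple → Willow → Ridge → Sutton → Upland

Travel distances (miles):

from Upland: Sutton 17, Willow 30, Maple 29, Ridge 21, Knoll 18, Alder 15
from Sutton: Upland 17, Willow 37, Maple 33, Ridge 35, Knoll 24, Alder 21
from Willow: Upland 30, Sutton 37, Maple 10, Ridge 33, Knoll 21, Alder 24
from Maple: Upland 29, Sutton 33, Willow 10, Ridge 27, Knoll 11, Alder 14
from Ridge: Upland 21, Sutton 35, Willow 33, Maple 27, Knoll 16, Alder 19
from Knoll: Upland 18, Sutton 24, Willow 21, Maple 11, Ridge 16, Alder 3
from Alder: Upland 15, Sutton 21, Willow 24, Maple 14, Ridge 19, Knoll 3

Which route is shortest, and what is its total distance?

Shortest is (c), total 130 miles.

(a): 30 + 21 + 16 + 27 + 14 + 21 + 17 = 146
(b): 21 + 16 + 24 + 21 + 24 + 10 + 29 = 145
(c): 18 + 3 + 14 + 10 + 33 + 35 + 17 = 130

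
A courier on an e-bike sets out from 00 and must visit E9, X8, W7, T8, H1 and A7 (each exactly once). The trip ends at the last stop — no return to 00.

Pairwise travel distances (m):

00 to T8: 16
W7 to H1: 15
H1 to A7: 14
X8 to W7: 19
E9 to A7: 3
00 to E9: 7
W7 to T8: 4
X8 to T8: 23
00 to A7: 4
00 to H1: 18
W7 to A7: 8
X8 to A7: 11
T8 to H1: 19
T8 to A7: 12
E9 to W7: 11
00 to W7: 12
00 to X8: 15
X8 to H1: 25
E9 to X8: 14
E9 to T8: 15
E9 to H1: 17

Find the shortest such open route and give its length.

Minimum one-way distance = 63 m.

There are 6! = 720 possible orderings.
00 → E9 → X8 → W7 → T8 → H1 → A7: 7+14+19+4+19+14 = 77
00 → E9 → X8 → W7 → T8 → A7 → H1: 7+14+19+4+12+14 = 70
00 → E9 → X8 → W7 → H1 → T8 → A7: 7+14+19+15+19+12 = 86
00 → E9 → X8 → W7 → H1 → A7 → T8: 7+14+19+15+14+12 = 81
00 → E9 → X8 → W7 → A7 → T8 → H1: 7+14+19+8+12+19 = 79
00 → E9 → X8 → W7 → A7 → H1 → T8: 7+14+19+8+14+19 = 81
00 → E9 → X8 → T8 → W7 → H1 → A7: 7+14+23+4+15+14 = 77
00 → E9 → X8 → T8 → W7 → A7 → H1: 7+14+23+4+8+14 = 70
… (712 more)
00 → E9 → X8 → A7 → W7 → T8 → H1: 7+14+11+8+4+19 = 63  ← best
The minimum is 63.
One shortest path: 00 → E9 → X8 → A7 → W7 → T8 → H1.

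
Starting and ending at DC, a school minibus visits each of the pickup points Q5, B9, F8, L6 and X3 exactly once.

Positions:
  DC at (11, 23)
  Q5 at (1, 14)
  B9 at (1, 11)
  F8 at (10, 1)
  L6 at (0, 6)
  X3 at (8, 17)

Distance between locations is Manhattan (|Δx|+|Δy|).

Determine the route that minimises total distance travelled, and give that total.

There are 60 distinct closed tours to check (reversals are equivalent).
DC-Q5-B9-F8-L6-X3-DC: 19+3+19+15+19+9 = 84
DC-Q5-B9-F8-X3-L6-DC: 19+3+19+18+19+28 = 106
DC-Q5-B9-L6-F8-X3-DC: 19+3+6+15+18+9 = 70
DC-Q5-B9-L6-X3-F8-DC: 19+3+6+19+18+23 = 88
DC-Q5-B9-X3-F8-L6-DC: 19+3+13+18+15+28 = 96
DC-Q5-B9-X3-L6-F8-DC: 19+3+13+19+15+23 = 92
DC-Q5-F8-B9-L6-X3-DC: 19+22+19+6+19+9 = 94
DC-Q5-F8-B9-X3-L6-DC: 19+22+19+13+19+28 = 120
DC-Q5-F8-L6-B9-X3-DC: 19+22+15+6+13+9 = 84
DC-Q5-F8-L6-X3-B9-DC: 19+22+15+19+13+22 = 110
DC-Q5-F8-X3-B9-L6-DC: 19+22+18+13+6+28 = 106
DC-Q5-F8-X3-L6-B9-DC: 19+22+18+19+6+22 = 106
DC-Q5-L6-B9-F8-X3-DC: 19+9+6+19+18+9 = 80
DC-Q5-L6-B9-X3-F8-DC: 19+9+6+13+18+23 = 88
… (46 more)
DC-F8-L6-B9-Q5-X3-DC: 23+15+6+3+10+9 = 66  ← best
The minimum is 66.
One optimal route: DC → F8 → L6 → B9 → Q5 → X3 → DC (or its reverse).

Shortest round trip = 66.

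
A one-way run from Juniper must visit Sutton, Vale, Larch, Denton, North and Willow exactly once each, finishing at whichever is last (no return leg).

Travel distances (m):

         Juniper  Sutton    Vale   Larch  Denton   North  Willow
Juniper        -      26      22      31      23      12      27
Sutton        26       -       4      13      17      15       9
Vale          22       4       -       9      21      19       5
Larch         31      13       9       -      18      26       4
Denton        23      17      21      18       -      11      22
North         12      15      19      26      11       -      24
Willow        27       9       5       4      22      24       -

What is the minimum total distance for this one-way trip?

There are 6! = 720 possible orderings.
Juniper→Sutton→Vale→Larch→Denton→North→Willow: 26+4+9+18+11+24 = 92
Juniper→Sutton→Vale→Larch→Denton→Willow→North: 26+4+9+18+22+24 = 103
Juniper→Sutton→Vale→Larch→North→Denton→Willow: 26+4+9+26+11+22 = 98
Juniper→Sutton→Vale→Larch→North→Willow→Denton: 26+4+9+26+24+22 = 111
Juniper→Sutton→Vale→Larch→Willow→Denton→North: 26+4+9+4+22+11 = 76
Juniper→Sutton→Vale→Larch→Willow→North→Denton: 26+4+9+4+24+11 = 78
Juniper→Sutton→Vale→Denton→Larch→North→Willow: 26+4+21+18+26+24 = 119
Juniper→Sutton→Vale→Denton→Larch→Willow→North: 26+4+21+18+4+24 = 97
… (712 more)
Juniper→North→Denton→Sutton→Vale→Willow→Larch: 12+11+17+4+5+4 = 53  ← best
The minimum is 53.
One shortest path: Juniper → North → Denton → Sutton → Vale → Willow → Larch.

Shortest open route: 53 m.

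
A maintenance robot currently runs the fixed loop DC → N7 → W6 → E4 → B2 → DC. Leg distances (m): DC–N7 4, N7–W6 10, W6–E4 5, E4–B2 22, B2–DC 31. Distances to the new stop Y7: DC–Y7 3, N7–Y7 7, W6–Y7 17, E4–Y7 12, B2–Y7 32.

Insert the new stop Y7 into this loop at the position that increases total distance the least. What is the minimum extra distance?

Insertion cost between consecutive stops i–j is d(i,Y7) + d(Y7,j) − d(i,j):
  between DC and N7: 3 + 7 − 4 = 6
  between N7 and W6: 7 + 17 − 10 = 14
  between W6 and E4: 17 + 12 − 5 = 24
  between E4 and B2: 12 + 32 − 22 = 22
  between B2 and DC: 32 + 3 − 31 = 4
Cheapest insertion is between B2 and DC, adding 4.
New total = 72 + 4 = 76.

+4 m — insert Y7 between B2 and DC.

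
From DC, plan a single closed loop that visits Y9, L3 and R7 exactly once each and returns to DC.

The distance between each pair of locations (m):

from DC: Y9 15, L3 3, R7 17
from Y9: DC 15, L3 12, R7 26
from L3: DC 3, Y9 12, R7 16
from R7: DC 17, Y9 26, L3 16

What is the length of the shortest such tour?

58 m — the shortest possible round trip.

There are 3 distinct closed tours to check (reversals are equivalent).
DC-Y9-L3-R7-DC: 15+12+16+17 = 60
DC-Y9-R7-L3-DC: 15+26+16+3 = 60
DC-L3-Y9-R7-DC: 3+12+26+17 = 58
The minimum is 58.
One optimal route: DC → L3 → Y9 → R7 → DC (or its reverse).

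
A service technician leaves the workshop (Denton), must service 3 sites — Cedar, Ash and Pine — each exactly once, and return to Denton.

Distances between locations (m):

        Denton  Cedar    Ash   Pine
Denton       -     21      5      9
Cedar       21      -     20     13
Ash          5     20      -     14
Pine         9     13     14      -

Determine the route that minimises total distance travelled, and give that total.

With 3 stops there are 3!/2 = 3 distinct round trips (a route and its reverse cost the same).
Denton - Cedar - Ash - Pine - Denton: 21+20+14+9 = 64
Denton - Cedar - Pine - Ash - Denton: 21+13+14+5 = 53
Denton - Ash - Cedar - Pine - Denton: 5+20+13+9 = 47
The minimum is 47.
One optimal route: Denton → Ash → Cedar → Pine → Denton (or its reverse).

47 m — the shortest possible round trip.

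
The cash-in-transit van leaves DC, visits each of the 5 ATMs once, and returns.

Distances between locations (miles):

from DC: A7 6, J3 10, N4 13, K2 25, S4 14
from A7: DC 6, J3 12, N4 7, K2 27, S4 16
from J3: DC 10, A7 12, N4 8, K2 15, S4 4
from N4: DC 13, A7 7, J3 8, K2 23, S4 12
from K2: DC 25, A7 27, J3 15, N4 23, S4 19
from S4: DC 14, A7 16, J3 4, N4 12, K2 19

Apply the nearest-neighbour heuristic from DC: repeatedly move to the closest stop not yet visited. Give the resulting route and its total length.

From DC: distances to unvisited — A7=6, J3=10, N4=13, S4=14, K2=25. Nearest is A7 (6).
From A7: distances to unvisited — N4=7, J3=12, S4=16, K2=27. Nearest is N4 (7).
From N4: distances to unvisited — J3=8, S4=12, K2=23. Nearest is J3 (8).
From J3: distances to unvisited — S4=4, K2=15. Nearest is S4 (4).
From S4: distances to unvisited — K2=19. Nearest is K2 (19).
Return K2→DC: 25.
Total = 6 + 7 + 8 + 4 + 19 + 25 = 69.

Total distance 69 miles via the nearest-neighbour route DC → A7 → N4 → J3 → S4 → K2 → DC.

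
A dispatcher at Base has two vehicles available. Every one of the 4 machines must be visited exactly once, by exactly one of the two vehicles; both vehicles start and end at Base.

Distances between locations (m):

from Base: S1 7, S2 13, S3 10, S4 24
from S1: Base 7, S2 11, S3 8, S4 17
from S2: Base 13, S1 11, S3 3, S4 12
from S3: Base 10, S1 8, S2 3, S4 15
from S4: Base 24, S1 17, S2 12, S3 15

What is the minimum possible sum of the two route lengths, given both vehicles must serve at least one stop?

There are 2^3 − 1 = 7 ways to divide the 4 stops into two non-empty groups. For each, the best each vehicle can do is its own shortest tour through its group:
  {S1} + {S2, S3, S4}: 14 + 49 = 63
  {S2} + {S1, S3, S4}: 26 + 49 = 75
  {S1, S2} + {S3, S4}: 31 + 49 = 80
  {S3} + {S1, S2, S4}: 20 + 49 = 69
  {S1, S3} + {S2, S4}: 25 + 49 = 74
  {S2, S3} + {S1, S4}: 26 + 48 = 74
  … (7 splits in total)
Best: vehicle 1 Base → S1 → Base = 14; vehicle 2 Base → S3 → S2 → S4 → Base = 49; combined 63.

Minimum combined distance: 63 m.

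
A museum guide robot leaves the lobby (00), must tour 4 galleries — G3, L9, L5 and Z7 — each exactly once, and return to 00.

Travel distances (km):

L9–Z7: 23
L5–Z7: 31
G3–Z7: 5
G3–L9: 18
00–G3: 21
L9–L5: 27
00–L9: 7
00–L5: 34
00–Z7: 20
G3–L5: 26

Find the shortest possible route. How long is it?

There are 12 distinct closed tours to check (reversals are equivalent).
00 → G3 → L9 → L5 → Z7 → 00: 21+18+27+31+20 = 117
00 → G3 → L9 → Z7 → L5 → 00: 21+18+23+31+34 = 127
00 → G3 → L5 → L9 → Z7 → 00: 21+26+27+23+20 = 117
00 → G3 → L5 → Z7 → L9 → 00: 21+26+31+23+7 = 108
00 → G3 → Z7 → L9 → L5 → 00: 21+5+23+27+34 = 110
00 → G3 → Z7 → L5 → L9 → 00: 21+5+31+27+7 = 91
00 → L9 → G3 → L5 → Z7 → 00: 7+18+26+31+20 = 102
00 → L9 → G3 → Z7 → L5 → 00: 7+18+5+31+34 = 95
00 → L9 → L5 → G3 → Z7 → 00: 7+27+26+5+20 = 85
00 → L9 → Z7 → G3 → L5 → 00: 7+23+5+26+34 = 95
00 → L5 → G3 → L9 → Z7 → 00: 34+26+18+23+20 = 121
00 → L5 → L9 → G3 → Z7 → 00: 34+27+18+5+20 = 104
The minimum is 85.
One optimal route: 00 → L9 → L5 → G3 → Z7 → 00 (or its reverse).

85 km — the shortest possible round trip.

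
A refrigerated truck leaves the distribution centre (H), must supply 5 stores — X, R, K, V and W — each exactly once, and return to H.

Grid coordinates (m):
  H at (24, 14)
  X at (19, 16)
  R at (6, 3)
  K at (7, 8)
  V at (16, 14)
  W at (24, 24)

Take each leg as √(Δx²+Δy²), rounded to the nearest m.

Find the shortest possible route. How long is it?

With 5 stops there are 5!/2 = 60 distinct round trips (a route and its reverse cost the same).
H→X→R→K→V→W→H: 5+18+5+11+13+10 = 62
H→X→R→K→W→V→H: 5+18+5+23+13+8 = 72
H→X→R→V→K→W→H: 5+18+15+11+23+10 = 82
H→X→R→V→W→K→H: 5+18+15+13+23+18 = 92
H→X→R→W→K→V→H: 5+18+28+23+11+8 = 93
H→X→R→W→V→K→H: 5+18+28+13+11+18 = 93
H→X→K→R→V→W→H: 5+14+5+15+13+10 = 62
H→X→K→R→W→V→H: 5+14+5+28+13+8 = 73
H→X→K→V→R→W→H: 5+14+11+15+28+10 = 83
H→X→K→V→W→R→H: 5+14+11+13+28+21 = 92
H→X→K→W→R→V→H: 5+14+23+28+15+8 = 93
H→X→K→W→V→R→H: 5+14+23+13+15+21 = 91
H→X→V→R→K→W→H: 5+4+15+5+23+10 = 62
H→X→V→R→W→K→H: 5+4+15+28+23+18 = 93
… (46 more)
H→R→K→V→X→W→H: 21+5+11+4+9+10 = 60  ← best
The minimum is 60.
One optimal route: H → R → K → V → X → W → H (or its reverse).

Minimum total distance: 60 m.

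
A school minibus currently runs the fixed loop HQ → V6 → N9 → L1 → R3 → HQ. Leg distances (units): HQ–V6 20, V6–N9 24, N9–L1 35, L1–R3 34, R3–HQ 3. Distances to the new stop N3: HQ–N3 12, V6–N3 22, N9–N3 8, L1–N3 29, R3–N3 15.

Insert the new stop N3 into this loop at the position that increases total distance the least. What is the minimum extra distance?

Adding 2 by placing N3 on the N9–L1 leg.

Insertion cost between consecutive stops i–j is d(i,N3) + d(N3,j) − d(i,j):
  between HQ and V6: 12 + 22 − 20 = 14
  between V6 and N9: 22 + 8 − 24 = 6
  between N9 and L1: 8 + 29 − 35 = 2
  between L1 and R3: 29 + 15 − 34 = 10
  between R3 and HQ: 15 + 12 − 3 = 24
Cheapest insertion is between N9 and L1, adding 2.
New total = 116 + 2 = 118.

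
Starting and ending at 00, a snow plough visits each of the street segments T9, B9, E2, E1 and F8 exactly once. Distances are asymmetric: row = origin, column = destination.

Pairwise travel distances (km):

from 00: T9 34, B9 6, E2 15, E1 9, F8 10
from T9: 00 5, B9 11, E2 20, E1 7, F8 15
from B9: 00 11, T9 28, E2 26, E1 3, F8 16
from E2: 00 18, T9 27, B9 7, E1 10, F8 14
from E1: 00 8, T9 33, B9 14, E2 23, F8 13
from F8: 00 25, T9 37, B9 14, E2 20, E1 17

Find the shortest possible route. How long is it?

Shortest round trip = 74 km.

00-T9-B9-E2-E1-F8-00: 34+11+26+10+13+25 = 119
00-T9-B9-E2-F8-E1-00: 34+11+26+14+17+8 = 110
00-T9-B9-E1-E2-F8-00: 34+11+3+23+14+25 = 110
00-T9-B9-E1-F8-E2-00: 34+11+3+13+20+18 = 99
00-T9-B9-F8-E2-E1-00: 34+11+16+20+10+8 = 99
00-T9-B9-F8-E1-E2-00: 34+11+16+17+23+18 = 119
00-T9-E2-B9-E1-F8-00: 34+20+7+3+13+25 = 102
00-T9-E2-B9-F8-E1-00: 34+20+7+16+17+8 = 102
00-T9-E2-E1-B9-F8-00: 34+20+10+14+16+25 = 119
00-T9-E2-E1-F8-B9-00: 34+20+10+13+14+11 = 102
00-T9-E2-F8-B9-E1-00: 34+20+14+14+3+8 = 93
00-T9-E2-F8-E1-B9-00: 34+20+14+17+14+11 = 110
00-T9-E1-B9-E2-F8-00: 34+7+14+26+14+25 = 120
00-T9-E1-B9-F8-E2-00: 34+7+14+16+20+18 = 109
… (106 more)
00-B9-E1-F8-E2-T9-00: 6+3+13+20+27+5 = 74  ← best
The minimum is 74.
One optimal route: 00 → B9 → E1 → F8 → E2 → T9 → 00.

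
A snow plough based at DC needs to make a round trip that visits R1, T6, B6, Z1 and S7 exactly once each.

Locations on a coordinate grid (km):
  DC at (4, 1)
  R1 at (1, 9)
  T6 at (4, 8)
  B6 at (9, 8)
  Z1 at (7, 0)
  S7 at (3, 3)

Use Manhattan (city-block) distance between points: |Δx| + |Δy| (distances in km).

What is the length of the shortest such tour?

With 5 stops there are 5!/2 = 60 distinct round trips (a route and its reverse cost the same).
DC→R1→T6→B6→Z1→S7→DC: 11+4+5+10+7+3 = 40
DC→R1→T6→B6→S7→Z1→DC: 11+4+5+11+7+4 = 42
DC→R1→T6→Z1→B6→S7→DC: 11+4+11+10+11+3 = 50
DC→R1→T6→Z1→S7→B6→DC: 11+4+11+7+11+12 = 56
DC→R1→T6→S7→B6→Z1→DC: 11+4+6+11+10+4 = 46
DC→R1→T6→S7→Z1→B6→DC: 11+4+6+7+10+12 = 50
DC→R1→B6→T6→Z1→S7→DC: 11+9+5+11+7+3 = 46
DC→R1→B6→T6→S7→Z1→DC: 11+9+5+6+7+4 = 42
DC→R1→B6→Z1→T6→S7→DC: 11+9+10+11+6+3 = 50
DC→R1→B6→Z1→S7→T6→DC: 11+9+10+7+6+7 = 50
DC→R1→B6→S7→T6→Z1→DC: 11+9+11+6+11+4 = 52
DC→R1→B6→S7→Z1→T6→DC: 11+9+11+7+11+7 = 56
DC→R1→Z1→T6→B6→S7→DC: 11+15+11+5+11+3 = 56
DC→R1→Z1→T6→S7→B6→DC: 11+15+11+6+11+12 = 66
… (46 more)
DC→Z1→B6→T6→R1→S7→DC: 4+10+5+4+8+3 = 34  ← best
The minimum is 34.
One optimal route: DC → Z1 → B6 → T6 → R1 → S7 → DC (or its reverse).

Shortest round trip = 34 km.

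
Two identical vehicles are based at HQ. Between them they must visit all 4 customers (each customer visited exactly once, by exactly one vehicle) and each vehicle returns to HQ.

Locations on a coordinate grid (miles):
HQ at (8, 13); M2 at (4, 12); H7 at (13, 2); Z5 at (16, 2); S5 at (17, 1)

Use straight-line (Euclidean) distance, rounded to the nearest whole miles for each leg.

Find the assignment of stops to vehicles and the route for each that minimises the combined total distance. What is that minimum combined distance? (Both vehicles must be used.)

Minimum combined distance: 39 miles.

Check every non-empty split of the stops between the two vehicles; for each half take its own optimal tour:
  {M2} + {H7, Z5, S5}: 8 + 31 = 39
  {H7} + {M2, Z5, S5}: 24 + 36 = 60
  {M2, H7} + {Z5, S5}: 29 + 30 = 59
  {Z5} + {M2, H7, S5}: 28 + 36 = 64
  {M2, Z5} + {H7, S5}: 34 + 31 = 65
  {H7, Z5} + {M2, S5}: 29 + 36 = 65
  … (7 splits in total)
Best: vehicle 1 HQ → M2 → HQ = 8; vehicle 2 HQ → H7 → Z5 → S5 → HQ = 31; combined 39.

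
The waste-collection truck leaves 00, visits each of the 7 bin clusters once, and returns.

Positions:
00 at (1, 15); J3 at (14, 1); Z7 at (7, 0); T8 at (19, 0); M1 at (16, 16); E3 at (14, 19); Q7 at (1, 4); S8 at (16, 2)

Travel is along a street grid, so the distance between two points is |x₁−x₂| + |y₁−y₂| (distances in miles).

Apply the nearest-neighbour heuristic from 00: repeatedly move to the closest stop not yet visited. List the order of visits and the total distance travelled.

At 00 the remaining stops are Q7 11, M1 16, E3 17, Z7 21, J3 27, S8 28, T8 33; go to Q7.
At Q7 the remaining stops are Z7 10, J3 16, S8 17, T8 22, M1 27, E3 28; go to Z7.
At Z7 the remaining stops are J3 8, S8 11, T8 12, M1 25, E3 26; go to J3.
At J3 the remaining stops are S8 3, T8 6, M1 17, E3 18; go to S8.
At S8 the remaining stops are T8 5, M1 14, E3 19; go to T8.
At T8 the remaining stops are M1 19, E3 24; go to M1.
At M1 the remaining stops are E3 5; go to E3.
Return E3→00: 17.
Total = 11 + 10 + 8 + 3 + 5 + 19 + 5 + 17 = 78.

Total distance 78 miles via the nearest-neighbour route 00 → Q7 → Z7 → J3 → S8 → T8 → M1 → E3 → 00.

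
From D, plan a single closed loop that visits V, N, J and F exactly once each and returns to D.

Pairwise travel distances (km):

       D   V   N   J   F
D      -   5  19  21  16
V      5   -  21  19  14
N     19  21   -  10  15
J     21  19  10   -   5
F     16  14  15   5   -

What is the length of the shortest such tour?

With 4 stops there are 4!/2 = 12 distinct round trips (a route and its reverse cost the same).
D - V - N - J - F - D: 5+21+10+5+16 = 57
D - V - N - F - J - D: 5+21+15+5+21 = 67
D - V - J - N - F - D: 5+19+10+15+16 = 65
D - V - J - F - N - D: 5+19+5+15+19 = 63
D - V - F - N - J - D: 5+14+15+10+21 = 65
D - V - F - J - N - D: 5+14+5+10+19 = 53
D - N - V - J - F - D: 19+21+19+5+16 = 80
D - N - V - F - J - D: 19+21+14+5+21 = 80
D - N - J - V - F - D: 19+10+19+14+16 = 78
D - N - F - V - J - D: 19+15+14+19+21 = 88
D - J - V - N - F - D: 21+19+21+15+16 = 92
D - J - N - V - F - D: 21+10+21+14+16 = 82
The minimum is 53.
One optimal route: D → V → F → J → N → D (or its reverse).

Minimum total distance: 53 km.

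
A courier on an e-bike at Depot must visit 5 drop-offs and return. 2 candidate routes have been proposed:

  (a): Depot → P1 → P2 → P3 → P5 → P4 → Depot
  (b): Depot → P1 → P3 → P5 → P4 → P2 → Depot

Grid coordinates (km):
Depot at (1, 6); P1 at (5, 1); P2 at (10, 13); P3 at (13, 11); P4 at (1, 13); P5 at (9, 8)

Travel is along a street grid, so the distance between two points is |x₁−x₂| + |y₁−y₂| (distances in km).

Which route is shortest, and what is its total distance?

Shortest is (a), total 58 km.

(a): 9 + 17 + 5 + 7 + 13 + 7 = 58
(b): 9 + 18 + 7 + 13 + 9 + 16 = 72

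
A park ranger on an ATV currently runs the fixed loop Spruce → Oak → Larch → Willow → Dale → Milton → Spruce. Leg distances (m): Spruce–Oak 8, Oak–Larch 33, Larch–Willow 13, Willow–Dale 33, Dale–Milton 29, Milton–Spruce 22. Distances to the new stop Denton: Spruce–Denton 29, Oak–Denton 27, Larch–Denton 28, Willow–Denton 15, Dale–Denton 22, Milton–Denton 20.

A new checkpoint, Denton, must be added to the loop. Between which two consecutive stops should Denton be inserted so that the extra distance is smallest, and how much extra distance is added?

Insertion cost between consecutive stops i–j is d(i,Denton) + d(Denton,j) − d(i,j):
  between Spruce and Oak: 29 + 27 − 8 = 48
  between Oak and Larch: 27 + 28 − 33 = 22
  between Larch and Willow: 28 + 15 − 13 = 30
  between Willow and Dale: 15 + 22 − 33 = 4
  between Dale and Milton: 22 + 20 − 29 = 13
  between Milton and Spruce: 20 + 29 − 22 = 27
Cheapest insertion is between Willow and Dale, adding 4.
New total = 138 + 4 = 142.

+4 m — insert Denton between Willow and Dale.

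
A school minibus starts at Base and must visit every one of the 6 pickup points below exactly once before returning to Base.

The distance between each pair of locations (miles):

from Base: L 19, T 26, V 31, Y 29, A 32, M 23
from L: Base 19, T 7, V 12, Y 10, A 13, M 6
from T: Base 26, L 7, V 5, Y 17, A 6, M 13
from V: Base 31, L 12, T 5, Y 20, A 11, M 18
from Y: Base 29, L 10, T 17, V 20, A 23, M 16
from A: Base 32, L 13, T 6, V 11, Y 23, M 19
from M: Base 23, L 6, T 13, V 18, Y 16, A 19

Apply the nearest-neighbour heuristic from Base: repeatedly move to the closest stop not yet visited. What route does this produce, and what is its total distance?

At Base the remaining stops are L 19, M 23, T 26, Y 29, V 31, A 32; go to L.
At L the remaining stops are M 6, T 7, Y 10, V 12, A 13; go to M.
At M the remaining stops are T 13, Y 16, V 18, A 19; go to T.
At T the remaining stops are V 5, A 6, Y 17; go to V.
At V the remaining stops are A 11, Y 20; go to A.
At A the remaining stops are Y 23; go to Y.
Return Y→Base: 29.
Total = 19 + 6 + 13 + 5 + 11 + 23 + 29 = 106.

106 miles along Base → L → M → T → V → A → Y → Base.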